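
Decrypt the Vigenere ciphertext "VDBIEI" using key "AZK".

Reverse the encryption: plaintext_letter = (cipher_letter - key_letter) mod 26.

Step 1: Extend key: AZKAZK
Step 2: Decrypt each letter (c - k) mod 26:
  V(21) - A(0) = (21-0) mod 26 = 21 = V
  D(3) - Z(25) = (3-25) mod 26 = 4 = E
  B(1) - K(10) = (1-10) mod 26 = 17 = R
  I(8) - A(0) = (8-0) mod 26 = 8 = I
  E(4) - Z(25) = (4-25) mod 26 = 5 = F
  I(8) - K(10) = (8-10) mod 26 = 24 = Y
Plaintext: VERIFY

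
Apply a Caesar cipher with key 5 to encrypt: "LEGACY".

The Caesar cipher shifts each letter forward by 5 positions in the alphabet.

Step 1: For each letter, shift forward by 5 positions (mod 26).
  L (position 11) -> position (11+5) mod 26 = 16 -> Q
  E (position 4) -> position (4+5) mod 26 = 9 -> J
  G (position 6) -> position (6+5) mod 26 = 11 -> L
  A (position 0) -> position (0+5) mod 26 = 5 -> F
  C (position 2) -> position (2+5) mod 26 = 7 -> H
  Y (position 24) -> position (24+5) mod 26 = 3 -> D
Result: QJLFHD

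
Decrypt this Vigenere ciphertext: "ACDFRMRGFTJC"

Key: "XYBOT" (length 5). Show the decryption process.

Step 1: Key 'XYBOT' has length 5. Extended key: XYBOTXYBOTXY
Step 2: Decrypt each position:
  A(0) - X(23) = 3 = D
  C(2) - Y(24) = 4 = E
  D(3) - B(1) = 2 = C
  F(5) - O(14) = 17 = R
  R(17) - T(19) = 24 = Y
  M(12) - X(23) = 15 = P
  R(17) - Y(24) = 19 = T
  G(6) - B(1) = 5 = F
  F(5) - O(14) = 17 = R
  T(19) - T(19) = 0 = A
  J(9) - X(23) = 12 = M
  C(2) - Y(24) = 4 = E
Plaintext: DECRYPTFRAME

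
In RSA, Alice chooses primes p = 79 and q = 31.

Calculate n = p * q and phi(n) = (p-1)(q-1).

Step 1: n = p * q = 79 * 31 = 2449.
Step 2: phi(n) = (p-1)(q-1) = 78 * 30 = 2340.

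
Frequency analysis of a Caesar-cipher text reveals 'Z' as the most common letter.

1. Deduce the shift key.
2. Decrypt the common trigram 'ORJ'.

Step 1: In English, 'E' is the most frequent letter (12.7%).
Step 2: The most frequent ciphertext letter is 'Z' (position 25).
Step 3: Shift = (25 - 4) mod 26 = 21.
Step 4: Decrypt 'ORJ' by shifting back 21:
  O -> T
  R -> W
  J -> O
Step 5: 'ORJ' decrypts to 'TWO'.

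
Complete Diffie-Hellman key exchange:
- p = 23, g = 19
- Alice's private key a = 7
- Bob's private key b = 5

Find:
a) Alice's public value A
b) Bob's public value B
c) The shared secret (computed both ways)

Step 1: A = g^a mod p = 19^7 mod 23 = 15.
Step 2: B = g^b mod p = 19^5 mod 23 = 11.
Step 3: Alice computes s = B^a mod p = 11^7 mod 23 = 7.
Step 4: Bob computes s = A^b mod p = 15^5 mod 23 = 7.
Both sides agree: shared secret = 7.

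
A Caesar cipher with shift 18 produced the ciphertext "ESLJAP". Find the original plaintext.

Step 1: Reverse the shift by subtracting 18 from each letter position.
  E (position 4) -> position (4-18) mod 26 = 12 -> M
  S (position 18) -> position (18-18) mod 26 = 0 -> A
  L (position 11) -> position (11-18) mod 26 = 19 -> T
  J (position 9) -> position (9-18) mod 26 = 17 -> R
  A (position 0) -> position (0-18) mod 26 = 8 -> I
  P (position 15) -> position (15-18) mod 26 = 23 -> X
Decrypted message: MATRIX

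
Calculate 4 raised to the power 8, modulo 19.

Step 1: Compute 4^8 mod 19 step by step, reducing modulo 19 at each step.
  4^1 mod 19 = 4
  4^2 mod 19 = (4 * 4) mod 19 = 16
  4^3 mod 19 = (16 * 4) mod 19 = 7
  4^4 mod 19 = (7 * 4) mod 19 = 9
  4^5 mod 19 = (9 * 4) mod 19 = 17
  4^6 mod 19 = (17 * 4) mod 19 = 11
  4^7 mod 19 = (11 * 4) mod 19 = 6
  4^8 mod 19 = (6 * 4) mod 19 = 5
Step 2: Result = 5.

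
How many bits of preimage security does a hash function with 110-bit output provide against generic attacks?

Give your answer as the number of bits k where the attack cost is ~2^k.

Step 1: The hash has a 110-bit output.
Step 2: Preimage resistance means: given a digest h(x), it should be infeasible to find any input that hashes to it.
With a 110-bit output there are 2^110 possible digests, so a generic brute-force preimage search costs about 2^110 evaluations.
Step 3: Security level = 110 bits.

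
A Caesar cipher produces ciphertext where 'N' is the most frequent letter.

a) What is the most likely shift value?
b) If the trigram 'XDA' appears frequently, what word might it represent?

Step 1: In English, 'E' is the most frequent letter (12.7%).
Step 2: The most frequent ciphertext letter is 'N' (position 13).
Step 3: Shift = (13 - 4) mod 26 = 9.
Step 4: Decrypt 'XDA' by shifting back 9:
  X -> O
  D -> U
  A -> R
Step 5: 'XDA' decrypts to 'OUR'.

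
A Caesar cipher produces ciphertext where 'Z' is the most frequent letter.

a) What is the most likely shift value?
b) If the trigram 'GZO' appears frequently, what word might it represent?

Step 1: In English, 'E' is the most frequent letter (12.7%).
Step 2: The most frequent ciphertext letter is 'Z' (position 25).
Step 3: Shift = (25 - 4) mod 26 = 21.
Step 4: Decrypt 'GZO' by shifting back 21:
  G -> L
  Z -> E
  O -> T
Step 5: 'GZO' decrypts to 'LET'.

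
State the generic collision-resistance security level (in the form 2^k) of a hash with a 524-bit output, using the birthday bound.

Step 1: The birthday paradox gives collision probability ~50% after sqrt(2^n) = 2^(n/2) hashes.
Step 2: For 524-bit output: 2^(524/2) = 2^262.
Step 3: Approximately 2^262 hash computations needed.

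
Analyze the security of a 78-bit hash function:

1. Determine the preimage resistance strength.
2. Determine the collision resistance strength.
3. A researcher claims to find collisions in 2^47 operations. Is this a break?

Step 1: Preimage resistance requires brute-force of 2^78 operations.
Step 2: Collision resistance (birthday bound) = 2^(78/2) = 2^39.
Step 3: The claimed attack costs 2^47 operations.
Step 4: Since 2^47 >= 2^39, the claimed attack is no faster than the generic birthday attack, so this does not break collision resistance.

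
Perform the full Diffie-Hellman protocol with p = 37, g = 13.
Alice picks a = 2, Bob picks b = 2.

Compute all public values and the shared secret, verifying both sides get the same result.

Step 1: A = g^a mod p = 13^2 mod 37 = 21.
Step 2: B = g^b mod p = 13^2 mod 37 = 21.
Step 3: Alice computes s = B^a mod p = 21^2 mod 37 = 34.
Step 4: Bob computes s = A^b mod p = 21^2 mod 37 = 34.
Both sides agree: shared secret = 34.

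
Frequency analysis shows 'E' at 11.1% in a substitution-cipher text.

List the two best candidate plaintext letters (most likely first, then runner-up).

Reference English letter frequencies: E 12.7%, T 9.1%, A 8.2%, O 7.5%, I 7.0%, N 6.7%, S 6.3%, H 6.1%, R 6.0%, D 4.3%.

Step 1: Observed frequency of 'E' is 11.1%.
Step 2: Compute distances to each reference frequency and sort:
  E (12.7%): difference = 1.6% <-- BEST
  T (9.1%): difference = 2.0% <-- RUNNER-UP
  A (8.2%): difference = 2.9%
  O (7.5%): difference = 3.6%
  I (7.0%): difference = 4.1%
Step 3: Most likely is 'E' (12.7%, diff 1.6%); second most likely is 'T' (9.1%, diff 2.0%).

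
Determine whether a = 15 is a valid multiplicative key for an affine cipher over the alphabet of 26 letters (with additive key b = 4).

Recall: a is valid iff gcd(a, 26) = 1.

Step 1: Compute gcd(15, 26).
Step 2: gcd(15, 26) = 1.
Since gcd = 1, 15 is coprime with 26, so it is a valid key.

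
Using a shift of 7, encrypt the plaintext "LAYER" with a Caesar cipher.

Step 1: For each letter, shift forward by 7 positions (mod 26).
  L (position 11) -> position (11+7) mod 26 = 18 -> S
  A (position 0) -> position (0+7) mod 26 = 7 -> H
  Y (position 24) -> position (24+7) mod 26 = 5 -> F
  E (position 4) -> position (4+7) mod 26 = 11 -> L
  R (position 17) -> position (17+7) mod 26 = 24 -> Y
Result: SHFLY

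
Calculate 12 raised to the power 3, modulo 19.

Step 1: Compute 12^3 mod 19 step by step, reducing modulo 19 at each step.
  12^1 mod 19 = 12
  12^2 mod 19 = (12 * 12) mod 19 = 11
  12^3 mod 19 = (11 * 12) mod 19 = 18
Step 2: Result = 18.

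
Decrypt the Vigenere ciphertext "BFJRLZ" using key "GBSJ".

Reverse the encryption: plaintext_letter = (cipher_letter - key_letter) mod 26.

Step 1: Extend key: GBSJGB
Step 2: Decrypt each letter (c - k) mod 26:
  B(1) - G(6) = (1-6) mod 26 = 21 = V
  F(5) - B(1) = (5-1) mod 26 = 4 = E
  J(9) - S(18) = (9-18) mod 26 = 17 = R
  R(17) - J(9) = (17-9) mod 26 = 8 = I
  L(11) - G(6) = (11-6) mod 26 = 5 = F
  Z(25) - B(1) = (25-1) mod 26 = 24 = Y
Plaintext: VERIFY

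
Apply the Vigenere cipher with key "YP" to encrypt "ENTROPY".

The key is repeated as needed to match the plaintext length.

Step 1: Repeat key to match plaintext length:
  Plaintext: ENTROPY
  Key:       YPYPYPY
Step 2: Encrypt each letter:
  E(4) + Y(24) = (4+24) mod 26 = 2 = C
  N(13) + P(15) = (13+15) mod 26 = 2 = C
  T(19) + Y(24) = (19+24) mod 26 = 17 = R
  R(17) + P(15) = (17+15) mod 26 = 6 = G
  O(14) + Y(24) = (14+24) mod 26 = 12 = M
  P(15) + P(15) = (15+15) mod 26 = 4 = E
  Y(24) + Y(24) = (24+24) mod 26 = 22 = W
Ciphertext: CCRGMEW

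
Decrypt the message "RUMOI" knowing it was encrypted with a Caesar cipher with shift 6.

Step 1: Reverse the shift by subtracting 6 from each letter position.
  R (position 17) -> position (17-6) mod 26 = 11 -> L
  U (position 20) -> position (20-6) mod 26 = 14 -> O
  M (position 12) -> position (12-6) mod 26 = 6 -> G
  O (position 14) -> position (14-6) mod 26 = 8 -> I
  I (position 8) -> position (8-6) mod 26 = 2 -> C
Decrypted message: LOGIC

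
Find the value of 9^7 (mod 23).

Step 1: Compute 9^7 mod 23 step by step, reducing modulo 23 at each step.
  9^1 mod 23 = 9
  9^2 mod 23 = (9 * 9) mod 23 = 12
  9^3 mod 23 = (12 * 9) mod 23 = 16
  9^4 mod 23 = (16 * 9) mod 23 = 6
  9^5 mod 23 = (6 * 9) mod 23 = 8
  9^6 mod 23 = (8 * 9) mod 23 = 3
  9^7 mod 23 = (3 * 9) mod 23 = 4
Step 2: Result = 4.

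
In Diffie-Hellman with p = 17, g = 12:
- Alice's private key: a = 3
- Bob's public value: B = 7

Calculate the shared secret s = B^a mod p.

Step 1: s = B^a mod p = 7^3 mod 17.
  7^1 mod 17 = 7
  7^2 mod 17 = (7 * 7) mod 17 = 15
  7^3 mod 17 = (15 * 7) mod 17 = 3
Result: shared secret = 3.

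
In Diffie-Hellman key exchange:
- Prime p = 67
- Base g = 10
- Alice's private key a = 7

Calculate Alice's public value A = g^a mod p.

Step 1: A = g^a mod p = 10^7 mod 67.
  10^1 mod 67 = 10
  10^2 mod 67 = (10 * 10) mod 67 = 33
  10^3 mod 67 = (33 * 10) mod 67 = 62
  10^4 mod 67 = (62 * 10) mod 67 = 17
  10^5 mod 67 = (17 * 10) mod 67 = 36
  10^6 mod 67 = (36 * 10) mod 67 = 25
  10^7 mod 67 = (25 * 10) mod 67 = 49
Result: A = 49.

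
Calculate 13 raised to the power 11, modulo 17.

Step 1: Compute 13^11 mod 17 step by step, reducing modulo 17 at each step.
  13^1 mod 17 = 13
  13^2 mod 17 = (13 * 13) mod 17 = 16
  13^3 mod 17 = (16 * 13) mod 17 = 4
  13^4 mod 17 = (4 * 13) mod 17 = 1
  13^5 mod 17 = (1 * 13) mod 17 = 13
  13^6 mod 17 = (13 * 13) mod 17 = 16
  13^7 mod 17 = (16 * 13) mod 17 = 4
  13^8 mod 17 = (4 * 13) mod 17 = 1
  13^9 mod 17 = (1 * 13) mod 17 = 13
  13^10 mod 17 = (13 * 13) mod 17 = 16
  13^11 mod 17 = (16 * 13) mod 17 = 4
Step 2: Result = 4.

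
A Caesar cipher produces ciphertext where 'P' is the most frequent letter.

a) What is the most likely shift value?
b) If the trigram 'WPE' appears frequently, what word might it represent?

Step 1: In English, 'E' is the most frequent letter (12.7%).
Step 2: The most frequent ciphertext letter is 'P' (position 15).
Step 3: Shift = (15 - 4) mod 26 = 11.
Step 4: Decrypt 'WPE' by shifting back 11:
  W -> L
  P -> E
  E -> T
Step 5: 'WPE' decrypts to 'LET'.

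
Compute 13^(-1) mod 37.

Step 1: We need x such that 13 * x = 1 (mod 37).
Step 2: Using the extended Euclidean algorithm or trial:
  13 * 20 = 260 = 7 * 37 + 1.
Step 3: Since 260 mod 37 = 1, the inverse is x = 20.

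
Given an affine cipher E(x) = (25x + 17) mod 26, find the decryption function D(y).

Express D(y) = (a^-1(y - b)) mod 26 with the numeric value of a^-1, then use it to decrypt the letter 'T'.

Step 1: Find a^-1, the modular inverse of 25 mod 26.
Step 2: We need 25 * a^-1 = 1 (mod 26).
Step 3: 25 * 25 = 625 = 24 * 26 + 1, so a^-1 = 25.
Step 4: D(y) = 25(y - 17) mod 26.
Step 5: Apply to 'T' (y = 19): D(19) = 25 * (19 - 17) mod 26 = 25 * 2 mod 26 = 24 -> 'Y'.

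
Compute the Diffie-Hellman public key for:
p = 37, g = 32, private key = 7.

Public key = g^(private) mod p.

Step 1: A = g^a mod p = 32^7 mod 37.
  32^1 mod 37 = 32
  32^2 mod 37 = (32 * 32) mod 37 = 25
  32^3 mod 37 = (25 * 32) mod 37 = 23
  32^4 mod 37 = (23 * 32) mod 37 = 33
  32^5 mod 37 = (33 * 32) mod 37 = 20
  32^6 mod 37 = (20 * 32) mod 37 = 11
  32^7 mod 37 = (11 * 32) mod 37 = 19
Result: A = 19.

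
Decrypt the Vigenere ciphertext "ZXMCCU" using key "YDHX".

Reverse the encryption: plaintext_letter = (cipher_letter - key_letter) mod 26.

Step 1: Extend key: YDHXYD
Step 2: Decrypt each letter (c - k) mod 26:
  Z(25) - Y(24) = (25-24) mod 26 = 1 = B
  X(23) - D(3) = (23-3) mod 26 = 20 = U
  M(12) - H(7) = (12-7) mod 26 = 5 = F
  C(2) - X(23) = (2-23) mod 26 = 5 = F
  C(2) - Y(24) = (2-24) mod 26 = 4 = E
  U(20) - D(3) = (20-3) mod 26 = 17 = R
Plaintext: BUFFER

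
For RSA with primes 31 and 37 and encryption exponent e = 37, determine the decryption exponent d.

Step 1: n = 31 * 37 = 1147.
Step 2: phi(n) = 30 * 36 = 1080.
Step 3: Find d such that 37 * d = 1 (mod 1080).
Step 4: d = 37^(-1) mod 1080 = 613.
Verification: 37 * 613 = 22681 = 21 * 1080 + 1.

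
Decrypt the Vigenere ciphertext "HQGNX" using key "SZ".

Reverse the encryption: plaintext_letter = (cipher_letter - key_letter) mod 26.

Step 1: Extend key: SZSZS
Step 2: Decrypt each letter (c - k) mod 26:
  H(7) - S(18) = (7-18) mod 26 = 15 = P
  Q(16) - Z(25) = (16-25) mod 26 = 17 = R
  G(6) - S(18) = (6-18) mod 26 = 14 = O
  N(13) - Z(25) = (13-25) mod 26 = 14 = O
  X(23) - S(18) = (23-18) mod 26 = 5 = F
Plaintext: PROOF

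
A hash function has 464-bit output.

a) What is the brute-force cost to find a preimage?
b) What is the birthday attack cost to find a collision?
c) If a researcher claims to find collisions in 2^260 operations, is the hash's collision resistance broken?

Step 1: Preimage resistance requires brute-force of 2^464 operations.
Step 2: Collision resistance (birthday bound) = 2^(464/2) = 2^232.
Step 3: The claimed attack costs 2^260 operations.
Step 4: Since 2^260 >= 2^232, the claimed attack is no faster than the generic birthday attack, so this does not break collision resistance.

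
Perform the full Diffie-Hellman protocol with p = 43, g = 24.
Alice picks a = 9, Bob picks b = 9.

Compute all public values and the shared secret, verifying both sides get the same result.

Step 1: A = g^a mod p = 24^9 mod 43 = 16.
Step 2: B = g^b mod p = 24^9 mod 43 = 16.
Step 3: Alice computes s = B^a mod p = 16^9 mod 43 = 41.
Step 4: Bob computes s = A^b mod p = 16^9 mod 43 = 41.
Both sides agree: shared secret = 41.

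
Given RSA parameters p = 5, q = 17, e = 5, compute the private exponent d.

Step 1: n = 5 * 17 = 85.
Step 2: phi(n) = 4 * 16 = 64.
Step 3: Find d such that 5 * d = 1 (mod 64).
Step 4: d = 5^(-1) mod 64 = 13.
Verification: 5 * 13 = 65 = 1 * 64 + 1.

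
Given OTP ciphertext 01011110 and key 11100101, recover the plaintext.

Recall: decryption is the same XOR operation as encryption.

Step 1: XOR ciphertext with key:
  Ciphertext: 01011110
  Key:        11100101
  XOR:        10111011
Step 2: Plaintext = 10111011 = 187 in decimal.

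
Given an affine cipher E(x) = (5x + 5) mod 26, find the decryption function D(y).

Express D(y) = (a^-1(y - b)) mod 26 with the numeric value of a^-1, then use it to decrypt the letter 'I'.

Step 1: Find a^-1, the modular inverse of 5 mod 26.
Step 2: We need 5 * a^-1 = 1 (mod 26).
Step 3: 5 * 21 = 105 = 4 * 26 + 1, so a^-1 = 21.
Step 4: D(y) = 21(y - 5) mod 26.
Step 5: Apply to 'I' (y = 8): D(8) = 21 * (8 - 5) mod 26 = 21 * 3 mod 26 = 11 -> 'L'.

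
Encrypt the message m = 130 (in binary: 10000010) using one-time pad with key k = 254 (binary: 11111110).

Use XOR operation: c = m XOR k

Step 1: Write out the XOR operation bit by bit:
  Message: 10000010
  Key:     11111110
  XOR:     01111100
Step 2: Convert to decimal: 01111100 = 124.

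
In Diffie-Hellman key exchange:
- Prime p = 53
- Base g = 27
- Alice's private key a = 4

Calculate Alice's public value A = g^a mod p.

Step 1: A = g^a mod p = 27^4 mod 53.
  27^1 mod 53 = 27
  27^2 mod 53 = (27 * 27) mod 53 = 40
  27^3 mod 53 = (40 * 27) mod 53 = 20
  27^4 mod 53 = (20 * 27) mod 53 = 10
Result: A = 10.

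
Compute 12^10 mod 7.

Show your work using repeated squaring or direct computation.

Step 1: Compute 12^10 mod 7 step by step, reducing modulo 7 at each step.
  12^1 mod 7 = 5
  12^2 mod 7 = (5 * 12) mod 7 = 4
  12^3 mod 7 = (4 * 12) mod 7 = 6
  12^4 mod 7 = (6 * 12) mod 7 = 2
  12^5 mod 7 = (2 * 12) mod 7 = 3
  12^6 mod 7 = (3 * 12) mod 7 = 1
  12^7 mod 7 = (1 * 12) mod 7 = 5
  12^8 mod 7 = (5 * 12) mod 7 = 4
  12^9 mod 7 = (4 * 12) mod 7 = 6
  12^10 mod 7 = (6 * 12) mod 7 = 2
Step 2: Result = 2.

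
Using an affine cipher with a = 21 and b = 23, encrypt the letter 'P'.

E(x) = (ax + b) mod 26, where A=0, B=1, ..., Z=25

Step 1: Convert 'P' to number: x = 15.
Step 2: E(15) = (21 * 15 + 23) mod 26 = 338 mod 26 = 0.
Step 3: Convert 0 back to letter: A.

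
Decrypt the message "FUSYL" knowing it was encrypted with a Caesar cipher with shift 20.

Step 1: Reverse the shift by subtracting 20 from each letter position.
  F (position 5) -> position (5-20) mod 26 = 11 -> L
  U (position 20) -> position (20-20) mod 26 = 0 -> A
  S (position 18) -> position (18-20) mod 26 = 24 -> Y
  Y (position 24) -> position (24-20) mod 26 = 4 -> E
  L (position 11) -> position (11-20) mod 26 = 17 -> R
Decrypted message: LAYER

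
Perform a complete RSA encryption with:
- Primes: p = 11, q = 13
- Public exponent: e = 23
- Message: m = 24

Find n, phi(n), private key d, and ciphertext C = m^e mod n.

Step 1: n = 11 * 13 = 143.
Step 2: phi(n) = (11-1)(13-1) = 10 * 12 = 120.
Step 3: Find d = 23^(-1) mod 120 = 47.
  Verify: 23 * 47 = 1081 = 1 (mod 120).
Step 4: C = 24^23 mod 143 = 19.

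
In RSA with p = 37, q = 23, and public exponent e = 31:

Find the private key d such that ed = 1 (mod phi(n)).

Step 1: n = 37 * 23 = 851.
Step 2: phi(n) = 36 * 22 = 792.
Step 3: Find d such that 31 * d = 1 (mod 792).
Step 4: d = 31^(-1) mod 792 = 511.
Verification: 31 * 511 = 15841 = 20 * 792 + 1.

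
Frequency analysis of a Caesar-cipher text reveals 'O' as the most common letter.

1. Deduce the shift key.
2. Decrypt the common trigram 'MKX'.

Step 1: In English, 'E' is the most frequent letter (12.7%).
Step 2: The most frequent ciphertext letter is 'O' (position 14).
Step 3: Shift = (14 - 4) mod 26 = 10.
Step 4: Decrypt 'MKX' by shifting back 10:
  M -> C
  K -> A
  X -> N
Step 5: 'MKX' decrypts to 'CAN'.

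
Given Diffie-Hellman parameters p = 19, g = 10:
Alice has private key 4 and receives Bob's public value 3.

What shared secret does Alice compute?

Step 1: s = B^a mod p = 3^4 mod 19.
  3^1 mod 19 = 3
  3^2 mod 19 = (3 * 3) mod 19 = 9
  3^3 mod 19 = (9 * 3) mod 19 = 8
  3^4 mod 19 = (8 * 3) mod 19 = 5
Result: shared secret = 5.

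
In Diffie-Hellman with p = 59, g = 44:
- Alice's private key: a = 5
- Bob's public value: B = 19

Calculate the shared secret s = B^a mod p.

Step 1: s = B^a mod p = 19^5 mod 59.
  19^1 mod 59 = 19
  19^2 mod 59 = (19 * 19) mod 59 = 7
  19^3 mod 59 = (7 * 19) mod 59 = 15
  19^4 mod 59 = (15 * 19) mod 59 = 49
  19^5 mod 59 = (49 * 19) mod 59 = 46
Result: shared secret = 46.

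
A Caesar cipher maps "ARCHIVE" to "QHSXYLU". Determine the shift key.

Step 1: Compare first letters: A (position 0) -> Q (position 16).
Step 2: Shift = (16 - 0) mod 26 = 16.
The shift value is 16.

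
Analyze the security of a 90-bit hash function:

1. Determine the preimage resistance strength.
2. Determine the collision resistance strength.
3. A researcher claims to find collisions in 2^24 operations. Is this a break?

Step 1: Preimage resistance requires brute-force of 2^90 operations.
Step 2: Collision resistance (birthday bound) = 2^(90/2) = 2^45.
Step 3: The claimed attack costs 2^24 operations.
Step 4: Since 2^24 < 2^45, the claimed attack beats the generic birthday bound, so collision resistance is broken.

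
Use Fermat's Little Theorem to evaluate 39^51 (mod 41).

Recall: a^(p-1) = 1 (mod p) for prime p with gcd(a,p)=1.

Step 1: Since 41 is prime, by Fermat's Little Theorem: 39^40 = 1 (mod 41).
Step 2: Reduce exponent: 51 mod 40 = 11.
Step 3: So 39^51 = 39^11 (mod 41).
Step 4: 39^11 mod 41 = 2.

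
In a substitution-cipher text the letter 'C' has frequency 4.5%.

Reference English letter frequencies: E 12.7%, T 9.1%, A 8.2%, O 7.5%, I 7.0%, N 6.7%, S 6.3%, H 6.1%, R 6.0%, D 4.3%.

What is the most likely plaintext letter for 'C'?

Step 1: The observed frequency is 4.5%.
Step 2: Compare with English frequencies:
  E: 12.7% (difference: 8.2%)
  T: 9.1% (difference: 4.6%)
  A: 8.2% (difference: 3.7%)
  O: 7.5% (difference: 3.0%)
  I: 7.0% (difference: 2.5%)
  N: 6.7% (difference: 2.2%)
  S: 6.3% (difference: 1.8%)
  H: 6.1% (difference: 1.6%)
  R: 6.0% (difference: 1.5%)
  D: 4.3% (difference: 0.2%) <-- closest
Step 3: 'C' most likely represents 'D' (frequency 4.3%).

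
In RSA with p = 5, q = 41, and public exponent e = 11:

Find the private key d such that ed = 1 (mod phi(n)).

Step 1: n = 5 * 41 = 205.
Step 2: phi(n) = 4 * 40 = 160.
Step 3: Find d such that 11 * d = 1 (mod 160).
Step 4: d = 11^(-1) mod 160 = 131.
Verification: 11 * 131 = 1441 = 9 * 160 + 1.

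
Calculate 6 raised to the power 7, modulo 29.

Step 1: Compute 6^7 mod 29 step by step, reducing modulo 29 at each step.
  6^1 mod 29 = 6
  6^2 mod 29 = (6 * 6) mod 29 = 7
  6^3 mod 29 = (7 * 6) mod 29 = 13
  6^4 mod 29 = (13 * 6) mod 29 = 20
  6^5 mod 29 = (20 * 6) mod 29 = 4
  6^6 mod 29 = (4 * 6) mod 29 = 24
  6^7 mod 29 = (24 * 6) mod 29 = 28
Step 2: Result = 28.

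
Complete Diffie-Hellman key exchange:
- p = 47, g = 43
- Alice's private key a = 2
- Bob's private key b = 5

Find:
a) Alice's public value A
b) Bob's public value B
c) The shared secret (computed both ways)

Step 1: A = g^a mod p = 43^2 mod 47 = 16.
Step 2: B = g^b mod p = 43^5 mod 47 = 10.
Step 3: Alice computes s = B^a mod p = 10^2 mod 47 = 6.
Step 4: Bob computes s = A^b mod p = 16^5 mod 47 = 6.
Both sides agree: shared secret = 6.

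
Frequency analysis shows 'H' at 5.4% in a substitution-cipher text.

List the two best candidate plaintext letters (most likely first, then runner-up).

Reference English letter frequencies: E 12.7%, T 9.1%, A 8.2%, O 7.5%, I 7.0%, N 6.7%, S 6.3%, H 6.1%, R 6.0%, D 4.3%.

Step 1: Observed frequency of 'H' is 5.4%.
Step 2: Compute distances to each reference frequency and sort:
  R (6.0%): difference = 0.6% <-- BEST
  H (6.1%): difference = 0.7% <-- RUNNER-UP
  S (6.3%): difference = 0.9%
  D (4.3%): difference = 1.1%
  N (6.7%): difference = 1.3%
Step 3: Most likely is 'R' (6.0%, diff 0.6%); second most likely is 'H' (6.1%, diff 0.7%).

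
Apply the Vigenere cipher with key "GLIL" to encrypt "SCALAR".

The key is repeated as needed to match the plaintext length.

Step 1: Repeat key to match plaintext length:
  Plaintext: SCALAR
  Key:       GLILGL
Step 2: Encrypt each letter:
  S(18) + G(6) = (18+6) mod 26 = 24 = Y
  C(2) + L(11) = (2+11) mod 26 = 13 = N
  A(0) + I(8) = (0+8) mod 26 = 8 = I
  L(11) + L(11) = (11+11) mod 26 = 22 = W
  A(0) + G(6) = (0+6) mod 26 = 6 = G
  R(17) + L(11) = (17+11) mod 26 = 2 = C
Ciphertext: YNIWGC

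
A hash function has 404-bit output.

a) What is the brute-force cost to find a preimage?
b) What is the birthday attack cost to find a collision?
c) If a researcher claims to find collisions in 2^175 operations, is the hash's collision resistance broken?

Step 1: Preimage resistance requires brute-force of 2^404 operations.
Step 2: Collision resistance (birthday bound) = 2^(404/2) = 2^202.
Step 3: The claimed attack costs 2^175 operations.
Step 4: Since 2^175 < 2^202, the claimed attack beats the generic birthday bound, so collision resistance is broken.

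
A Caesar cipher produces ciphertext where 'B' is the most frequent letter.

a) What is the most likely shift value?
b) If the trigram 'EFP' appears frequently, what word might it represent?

Step 1: In English, 'E' is the most frequent letter (12.7%).
Step 2: The most frequent ciphertext letter is 'B' (position 1).
Step 3: Shift = (1 - 4) mod 26 = 23.
Step 4: Decrypt 'EFP' by shifting back 23:
  E -> H
  F -> I
  P -> S
Step 5: 'EFP' decrypts to 'HIS'.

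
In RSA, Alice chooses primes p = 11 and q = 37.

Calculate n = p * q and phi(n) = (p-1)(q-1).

Step 1: n = p * q = 11 * 37 = 407.
Step 2: phi(n) = (p-1)(q-1) = 10 * 36 = 360.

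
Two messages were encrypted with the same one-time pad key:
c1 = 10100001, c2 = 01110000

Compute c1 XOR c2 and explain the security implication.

Step 1: c1 XOR c2 = (m1 XOR k) XOR (m2 XOR k).
Step 2: By XOR associativity/commutativity: = m1 XOR m2 XOR k XOR k = m1 XOR m2.
Step 3: 10100001 XOR 01110000 = 11010001 = 209.
Step 4: The key cancels out! An attacker learns m1 XOR m2 = 209, revealing the relationship between plaintexts.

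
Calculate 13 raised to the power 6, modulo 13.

Step 1: Compute 13^6 mod 13 step by step, reducing modulo 13 at each step.
  13^1 mod 13 = 0
  13^2 mod 13 = (0 * 13) mod 13 = 0
  13^3 mod 13 = (0 * 13) mod 13 = 0
  13^4 mod 13 = (0 * 13) mod 13 = 0
  13^5 mod 13 = (0 * 13) mod 13 = 0
  13^6 mod 13 = (0 * 13) mod 13 = 0
Step 2: Result = 0.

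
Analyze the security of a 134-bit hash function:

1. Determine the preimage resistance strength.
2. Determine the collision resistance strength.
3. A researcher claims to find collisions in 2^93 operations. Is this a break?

Step 1: Preimage resistance requires brute-force of 2^134 operations.
Step 2: Collision resistance (birthday bound) = 2^(134/2) = 2^67.
Step 3: The claimed attack costs 2^93 operations.
Step 4: Since 2^93 >= 2^67, the claimed attack is no faster than the generic birthday attack, so this does not break collision resistance.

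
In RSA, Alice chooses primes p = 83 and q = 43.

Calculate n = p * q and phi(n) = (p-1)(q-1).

Step 1: n = p * q = 83 * 43 = 3569.
Step 2: phi(n) = (p-1)(q-1) = 82 * 42 = 3444.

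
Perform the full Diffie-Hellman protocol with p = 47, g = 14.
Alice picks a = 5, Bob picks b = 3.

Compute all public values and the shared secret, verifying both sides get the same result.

Step 1: A = g^a mod p = 14^5 mod 47 = 3.
Step 2: B = g^b mod p = 14^3 mod 47 = 18.
Step 3: Alice computes s = B^a mod p = 18^5 mod 47 = 27.
Step 4: Bob computes s = A^b mod p = 3^3 mod 47 = 27.
Both sides agree: shared secret = 27.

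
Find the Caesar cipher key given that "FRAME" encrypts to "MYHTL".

Step 1: Compare first letters: F (position 5) -> M (position 12).
Step 2: Shift = (12 - 5) mod 26 = 7.
The shift value is 7.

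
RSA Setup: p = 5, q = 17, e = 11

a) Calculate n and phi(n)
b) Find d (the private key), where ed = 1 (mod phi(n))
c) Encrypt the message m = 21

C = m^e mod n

Step 1: n = 5 * 17 = 85.
Step 2: phi(n) = (5-1)(17-1) = 4 * 16 = 64.
Step 3: Find d = 11^(-1) mod 64 = 35.
  Verify: 11 * 35 = 385 = 1 (mod 64).
Step 4: C = 21^11 mod 85 = 81.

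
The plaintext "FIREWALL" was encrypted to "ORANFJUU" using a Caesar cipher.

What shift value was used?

Step 1: Compare first letters: F (position 5) -> O (position 14).
Step 2: Shift = (14 - 5) mod 26 = 9.
The shift value is 9.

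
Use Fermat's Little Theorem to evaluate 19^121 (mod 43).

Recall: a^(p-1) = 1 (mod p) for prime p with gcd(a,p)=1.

Step 1: Since 43 is prime, by Fermat's Little Theorem: 19^42 = 1 (mod 43).
Step 2: Reduce exponent: 121 mod 42 = 37.
Step 3: So 19^121 = 19^37 (mod 43).
Step 4: 19^37 mod 43 = 33.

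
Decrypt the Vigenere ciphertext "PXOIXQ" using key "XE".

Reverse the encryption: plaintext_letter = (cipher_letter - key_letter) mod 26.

Step 1: Extend key: XEXEXE
Step 2: Decrypt each letter (c - k) mod 26:
  P(15) - X(23) = (15-23) mod 26 = 18 = S
  X(23) - E(4) = (23-4) mod 26 = 19 = T
  O(14) - X(23) = (14-23) mod 26 = 17 = R
  I(8) - E(4) = (8-4) mod 26 = 4 = E
  X(23) - X(23) = (23-23) mod 26 = 0 = A
  Q(16) - E(4) = (16-4) mod 26 = 12 = M
Plaintext: STREAM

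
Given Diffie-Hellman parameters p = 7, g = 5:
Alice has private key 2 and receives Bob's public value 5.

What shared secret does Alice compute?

Step 1: s = B^a mod p = 5^2 mod 7.
  5^1 mod 7 = 5
  5^2 mod 7 = (5 * 5) mod 7 = 4
Result: shared secret = 4.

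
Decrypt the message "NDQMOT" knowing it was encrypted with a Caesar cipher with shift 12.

Step 1: Reverse the shift by subtracting 12 from each letter position.
  N (position 13) -> position (13-12) mod 26 = 1 -> B
  D (position 3) -> position (3-12) mod 26 = 17 -> R
  Q (position 16) -> position (16-12) mod 26 = 4 -> E
  M (position 12) -> position (12-12) mod 26 = 0 -> A
  O (position 14) -> position (14-12) mod 26 = 2 -> C
  T (position 19) -> position (19-12) mod 26 = 7 -> H
Decrypted message: BREACH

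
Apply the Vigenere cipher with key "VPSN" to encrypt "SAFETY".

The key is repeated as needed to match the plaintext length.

Step 1: Repeat key to match plaintext length:
  Plaintext: SAFETY
  Key:       VPSNVP
Step 2: Encrypt each letter:
  S(18) + V(21) = (18+21) mod 26 = 13 = N
  A(0) + P(15) = (0+15) mod 26 = 15 = P
  F(5) + S(18) = (5+18) mod 26 = 23 = X
  E(4) + N(13) = (4+13) mod 26 = 17 = R
  T(19) + V(21) = (19+21) mod 26 = 14 = O
  Y(24) + P(15) = (24+15) mod 26 = 13 = N
Ciphertext: NPXRON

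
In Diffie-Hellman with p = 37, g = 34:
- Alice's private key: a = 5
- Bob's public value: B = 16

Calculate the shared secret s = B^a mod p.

Step 1: s = B^a mod p = 16^5 mod 37.
  16^1 mod 37 = 16
  16^2 mod 37 = (16 * 16) mod 37 = 34
  16^3 mod 37 = (34 * 16) mod 37 = 26
  16^4 mod 37 = (26 * 16) mod 37 = 9
  16^5 mod 37 = (9 * 16) mod 37 = 33
Result: shared secret = 33.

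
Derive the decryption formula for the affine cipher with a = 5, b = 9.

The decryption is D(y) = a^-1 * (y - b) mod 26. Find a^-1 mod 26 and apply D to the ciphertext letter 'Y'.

Step 1: Find a^-1, the modular inverse of 5 mod 26.
Step 2: We need 5 * a^-1 = 1 (mod 26).
Step 3: 5 * 21 = 105 = 4 * 26 + 1, so a^-1 = 21.
Step 4: D(y) = 21(y - 9) mod 26.
Step 5: Apply to 'Y' (y = 24): D(24) = 21 * (24 - 9) mod 26 = 21 * 15 mod 26 = 3 -> 'D'.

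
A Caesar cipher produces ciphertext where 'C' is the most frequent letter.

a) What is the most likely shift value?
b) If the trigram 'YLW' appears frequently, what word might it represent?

Step 1: In English, 'E' is the most frequent letter (12.7%).
Step 2: The most frequent ciphertext letter is 'C' (position 2).
Step 3: Shift = (2 - 4) mod 26 = 24.
Step 4: Decrypt 'YLW' by shifting back 24:
  Y -> A
  L -> N
  W -> Y
Step 5: 'YLW' decrypts to 'ANY'.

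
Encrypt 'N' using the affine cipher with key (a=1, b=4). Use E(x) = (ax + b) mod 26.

Step 1: Convert 'N' to number: x = 13.
Step 2: E(13) = (1 * 13 + 4) mod 26 = 17 mod 26 = 17.
Step 3: Convert 17 back to letter: R.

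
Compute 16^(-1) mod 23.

Step 1: We need x such that 16 * x = 1 (mod 23).
Step 2: Using the extended Euclidean algorithm or trial:
  16 * 13 = 208 = 9 * 23 + 1.
Step 3: Since 208 mod 23 = 1, the inverse is x = 13.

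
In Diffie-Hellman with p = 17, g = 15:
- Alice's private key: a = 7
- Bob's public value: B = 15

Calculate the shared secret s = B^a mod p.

Step 1: s = B^a mod p = 15^7 mod 17.
  15^1 mod 17 = 15
  15^2 mod 17 = (15 * 15) mod 17 = 4
  15^3 mod 17 = (4 * 15) mod 17 = 9
  15^4 mod 17 = (9 * 15) mod 17 = 16
  15^5 mod 17 = (16 * 15) mod 17 = 2
  15^6 mod 17 = (2 * 15) mod 17 = 13
  15^7 mod 17 = (13 * 15) mod 17 = 8
Result: shared secret = 8.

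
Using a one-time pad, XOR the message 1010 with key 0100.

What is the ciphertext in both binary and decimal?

Step 1: Write out the XOR operation bit by bit:
  Message: 1010
  Key:     0100
  XOR:     1110
Step 2: Convert to decimal: 1110 = 14.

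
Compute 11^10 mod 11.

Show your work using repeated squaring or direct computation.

Step 1: Compute 11^10 mod 11 step by step, reducing modulo 11 at each step.
  11^1 mod 11 = 0
  11^2 mod 11 = (0 * 11) mod 11 = 0
  11^3 mod 11 = (0 * 11) mod 11 = 0
  11^4 mod 11 = (0 * 11) mod 11 = 0
  11^5 mod 11 = (0 * 11) mod 11 = 0
  11^6 mod 11 = (0 * 11) mod 11 = 0
  11^7 mod 11 = (0 * 11) mod 11 = 0
  11^8 mod 11 = (0 * 11) mod 11 = 0
  11^9 mod 11 = (0 * 11) mod 11 = 0
  11^10 mod 11 = (0 * 11) mod 11 = 0
Step 2: Result = 0.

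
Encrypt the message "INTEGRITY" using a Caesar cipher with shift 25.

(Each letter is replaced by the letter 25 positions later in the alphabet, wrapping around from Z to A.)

Step 1: For each letter, shift forward by 25 positions (mod 26).
  I (position 8) -> position (8+25) mod 26 = 7 -> H
  N (position 13) -> position (13+25) mod 26 = 12 -> M
  T (position 19) -> position (19+25) mod 26 = 18 -> S
  E (position 4) -> position (4+25) mod 26 = 3 -> D
  G (position 6) -> position (6+25) mod 26 = 5 -> F
  R (position 17) -> position (17+25) mod 26 = 16 -> Q
  I (position 8) -> position (8+25) mod 26 = 7 -> H
  T (position 19) -> position (19+25) mod 26 = 18 -> S
  Y (position 24) -> position (24+25) mod 26 = 23 -> X
Result: HMSDFQHSX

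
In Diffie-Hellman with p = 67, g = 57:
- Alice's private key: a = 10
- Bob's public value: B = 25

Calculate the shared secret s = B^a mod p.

Step 1: s = B^a mod p = 25^10 mod 67.
  25^1 mod 67 = 25
  25^2 mod 67 = (25 * 25) mod 67 = 22
  25^3 mod 67 = (22 * 25) mod 67 = 14
  25^4 mod 67 = (14 * 25) mod 67 = 15
  25^5 mod 67 = (15 * 25) mod 67 = 40
  25^6 mod 67 = (40 * 25) mod 67 = 62
  25^7 mod 67 = (62 * 25) mod 67 = 9
  25^8 mod 67 = (9 * 25) mod 67 = 24
  25^9 mod 67 = (24 * 25) mod 67 = 64
  25^10 mod 67 = (64 * 25) mod 67 = 59
Result: shared secret = 59.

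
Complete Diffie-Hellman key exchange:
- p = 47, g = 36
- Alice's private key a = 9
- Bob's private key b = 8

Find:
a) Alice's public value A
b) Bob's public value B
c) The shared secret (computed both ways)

Step 1: A = g^a mod p = 36^9 mod 47 = 9.
Step 2: B = g^b mod p = 36^8 mod 47 = 12.
Step 3: Alice computes s = B^a mod p = 12^9 mod 47 = 32.
Step 4: Bob computes s = A^b mod p = 9^8 mod 47 = 32.
Both sides agree: shared secret = 32.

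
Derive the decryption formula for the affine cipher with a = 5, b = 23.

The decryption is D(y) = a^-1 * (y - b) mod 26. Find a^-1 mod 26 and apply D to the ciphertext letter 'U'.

Step 1: Find a^-1, the modular inverse of 5 mod 26.
Step 2: We need 5 * a^-1 = 1 (mod 26).
Step 3: 5 * 21 = 105 = 4 * 26 + 1, so a^-1 = 21.
Step 4: D(y) = 21(y - 23) mod 26.
Step 5: Apply to 'U' (y = 20): D(20) = 21 * (20 - 23) mod 26 = 21 * -3 mod 26 = 15 -> 'P'.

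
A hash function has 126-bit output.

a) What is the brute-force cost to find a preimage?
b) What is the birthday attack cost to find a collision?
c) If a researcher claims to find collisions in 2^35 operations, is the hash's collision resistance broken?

Step 1: Preimage resistance requires brute-force of 2^126 operations.
Step 2: Collision resistance (birthday bound) = 2^(126/2) = 2^63.
Step 3: The claimed attack costs 2^35 operations.
Step 4: Since 2^35 < 2^63, the claimed attack beats the generic birthday bound, so collision resistance is broken.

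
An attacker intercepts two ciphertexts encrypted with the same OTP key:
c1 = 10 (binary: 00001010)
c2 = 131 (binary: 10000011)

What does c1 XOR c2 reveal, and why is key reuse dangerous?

Step 1: c1 XOR c2 = (m1 XOR k) XOR (m2 XOR k).
Step 2: By XOR associativity/commutativity: = m1 XOR m2 XOR k XOR k = m1 XOR m2.
Step 3: 00001010 XOR 10000011 = 10001001 = 137.
Step 4: The key cancels out! An attacker learns m1 XOR m2 = 137, revealing the relationship between plaintexts.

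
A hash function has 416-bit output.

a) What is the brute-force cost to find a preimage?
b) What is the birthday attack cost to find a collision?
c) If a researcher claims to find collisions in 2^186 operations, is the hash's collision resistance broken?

Step 1: Preimage resistance requires brute-force of 2^416 operations.
Step 2: Collision resistance (birthday bound) = 2^(416/2) = 2^208.
Step 3: The claimed attack costs 2^186 operations.
Step 4: Since 2^186 < 2^208, the claimed attack beats the generic birthday bound, so collision resistance is broken.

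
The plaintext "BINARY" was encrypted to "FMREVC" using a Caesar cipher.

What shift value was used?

Step 1: Compare first letters: B (position 1) -> F (position 5).
Step 2: Shift = (5 - 1) mod 26 = 4.
The shift value is 4.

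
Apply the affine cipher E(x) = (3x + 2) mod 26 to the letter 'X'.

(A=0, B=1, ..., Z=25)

Step 1: Convert 'X' to number: x = 23.
Step 2: E(23) = (3 * 23 + 2) mod 26 = 71 mod 26 = 19.
Step 3: Convert 19 back to letter: T.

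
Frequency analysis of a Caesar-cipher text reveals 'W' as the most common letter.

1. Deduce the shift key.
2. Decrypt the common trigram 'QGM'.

Step 1: In English, 'E' is the most frequent letter (12.7%).
Step 2: The most frequent ciphertext letter is 'W' (position 22).
Step 3: Shift = (22 - 4) mod 26 = 18.
Step 4: Decrypt 'QGM' by shifting back 18:
  Q -> Y
  G -> O
  M -> U
Step 5: 'QGM' decrypts to 'YOU'.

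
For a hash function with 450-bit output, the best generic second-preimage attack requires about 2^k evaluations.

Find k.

Step 1: The hash has a 450-bit output.
Step 2: Second-preimage resistance means: given a specific input x, it should be infeasible to find a different y with h(y) = h(x).
With a 450-bit output, a generic search for a second preimage costs about 2^450 evaluations (each trial matches the fixed target with probability 2^-450).
Step 3: Security level = 450 bits.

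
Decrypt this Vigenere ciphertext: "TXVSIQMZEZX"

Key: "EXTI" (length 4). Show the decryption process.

Step 1: Key 'EXTI' has length 4. Extended key: EXTIEXTIEXT
Step 2: Decrypt each position:
  T(19) - E(4) = 15 = P
  X(23) - X(23) = 0 = A
  V(21) - T(19) = 2 = C
  S(18) - I(8) = 10 = K
  I(8) - E(4) = 4 = E
  Q(16) - X(23) = 19 = T
  M(12) - T(19) = 19 = T
  Z(25) - I(8) = 17 = R
  E(4) - E(4) = 0 = A
  Z(25) - X(23) = 2 = C
  X(23) - T(19) = 4 = E
Plaintext: PACKETTRACE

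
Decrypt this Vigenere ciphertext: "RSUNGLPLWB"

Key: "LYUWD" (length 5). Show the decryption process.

Step 1: Key 'LYUWD' has length 5. Extended key: LYUWDLYUWD
Step 2: Decrypt each position:
  R(17) - L(11) = 6 = G
  S(18) - Y(24) = 20 = U
  U(20) - U(20) = 0 = A
  N(13) - W(22) = 17 = R
  G(6) - D(3) = 3 = D
  L(11) - L(11) = 0 = A
  P(15) - Y(24) = 17 = R
  L(11) - U(20) = 17 = R
  W(22) - W(22) = 0 = A
  B(1) - D(3) = 24 = Y
Plaintext: GUARDARRAY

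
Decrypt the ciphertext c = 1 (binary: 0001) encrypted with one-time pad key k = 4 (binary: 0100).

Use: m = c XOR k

Step 1: XOR ciphertext with key:
  Ciphertext: 0001
  Key:        0100
  XOR:        0101
Step 2: Plaintext = 0101 = 5 in decimal.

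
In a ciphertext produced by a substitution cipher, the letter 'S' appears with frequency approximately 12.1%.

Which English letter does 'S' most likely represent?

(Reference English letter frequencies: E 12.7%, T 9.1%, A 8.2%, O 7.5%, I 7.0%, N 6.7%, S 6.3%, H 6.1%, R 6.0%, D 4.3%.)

Step 1: The observed frequency is 12.1%.
Step 2: Compare with English frequencies:
  E: 12.7% (difference: 0.6%) <-- closest
  T: 9.1% (difference: 3.0%)
  A: 8.2% (difference: 3.9%)
  O: 7.5% (difference: 4.6%)
  I: 7.0% (difference: 5.1%)
  N: 6.7% (difference: 5.4%)
  S: 6.3% (difference: 5.8%)
  H: 6.1% (difference: 6.0%)
  R: 6.0% (difference: 6.1%)
  D: 4.3% (difference: 7.8%)
Step 3: 'S' most likely represents 'E' (frequency 12.7%).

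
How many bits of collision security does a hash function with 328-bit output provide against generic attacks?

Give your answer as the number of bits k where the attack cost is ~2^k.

Step 1: The hash has a 328-bit output.
Step 2: Collision resistance means it should be infeasible to find any x != y with h(x) = h(y).
By the birthday bound, a generic collision search succeeds after about sqrt(2^328) = 2^(328/2) = 2^164 evaluations.
Step 3: Security level = 164 bits.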